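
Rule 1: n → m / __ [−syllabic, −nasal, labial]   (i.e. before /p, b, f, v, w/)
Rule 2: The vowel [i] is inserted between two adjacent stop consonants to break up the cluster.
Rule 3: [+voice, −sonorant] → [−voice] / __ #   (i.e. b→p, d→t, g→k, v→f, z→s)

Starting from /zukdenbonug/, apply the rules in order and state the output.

Rule 1 (nasal place assimilation): /n/ precedes the labial consonant /b/, so it assimilates in place to [m]. /zukdenbonug/ → zukdembonug.
Rule 2 (stop-cluster i-epenthesis): /k/ and /d/ form a stop–stop cluster, so [i] is inserted between them. /zukdembonug/ → zukidembonug.
Rule 3 (final devoicing): /g/ is a voiced obstruent in word-final position, so it devoices to [k]. /zukidembonug/ → zukidembonuk.

zukidembonuk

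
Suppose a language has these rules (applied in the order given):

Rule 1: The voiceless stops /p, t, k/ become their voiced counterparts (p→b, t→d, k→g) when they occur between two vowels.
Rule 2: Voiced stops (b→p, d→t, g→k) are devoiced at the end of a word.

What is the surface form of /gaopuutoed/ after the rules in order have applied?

gaobuudoet

Rule 1 (intervocalic voicing): /p/ is a voiceless stop between vowels /o/ and /u/, so it voices to [b]. /t/ is a voiceless stop between vowels /u/ and /o/, so it voices to [d]. /gaopuutoed/ → gaobuudoed.
Rule 2 (final devoicing): /d/ is a voiced stop in word-final position, so it devoices to [t]. /gaobuudoed/ → gaobuudoet.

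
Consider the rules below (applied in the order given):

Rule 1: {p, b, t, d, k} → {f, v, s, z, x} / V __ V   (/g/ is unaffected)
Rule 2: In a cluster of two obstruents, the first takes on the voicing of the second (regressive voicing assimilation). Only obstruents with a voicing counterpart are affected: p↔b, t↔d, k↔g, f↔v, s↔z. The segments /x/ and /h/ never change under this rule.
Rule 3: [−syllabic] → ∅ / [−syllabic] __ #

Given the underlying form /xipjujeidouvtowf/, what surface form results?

Rule 1 (intervocalic spirantization): /d/ is a stop between vowels /i/ and /o/, so it spirantizes to the fricative [z]. /xipjujeidouvtowf/ → xipjujeizouvtowf.
Rule 2 (regressive voicing assimilation): /v/ precedes the voiceless obstruent /t/, so it devoices to [f] by assimilation. /xipjujeizouvtowf/ → xipjujeizouftowf.
Rule 3 (final cluster simplification): /f/ is the second consonant of a word-final cluster /wf/, so it deletes. /xipjujeizouftowf/ → xipjujeizouftow.

xipjujeizouftow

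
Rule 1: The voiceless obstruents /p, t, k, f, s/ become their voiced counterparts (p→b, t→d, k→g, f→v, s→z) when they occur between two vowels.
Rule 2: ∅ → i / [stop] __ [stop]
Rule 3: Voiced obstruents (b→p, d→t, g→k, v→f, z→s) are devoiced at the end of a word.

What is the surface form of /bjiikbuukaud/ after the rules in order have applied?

Rule 1 (intervocalic voicing): /k/ is a voiceless obstruent between vowels /u/ and /a/, so it voices to [g]. /bjiikbuukaud/ → bjiikbuugaud.
Rule 2 (stop-cluster i-epenthesis): /k/ and /b/ form a stop–stop cluster, so [i] is inserted between them. /bjiikbuugaud/ → bjiikibuugaud.
Rule 3 (final devoicing): /d/ is a voiced obstruent in word-final position, so it devoices to [t]. /bjiikibuugaud/ → bjiikibuugaut.

bjiikibuugaut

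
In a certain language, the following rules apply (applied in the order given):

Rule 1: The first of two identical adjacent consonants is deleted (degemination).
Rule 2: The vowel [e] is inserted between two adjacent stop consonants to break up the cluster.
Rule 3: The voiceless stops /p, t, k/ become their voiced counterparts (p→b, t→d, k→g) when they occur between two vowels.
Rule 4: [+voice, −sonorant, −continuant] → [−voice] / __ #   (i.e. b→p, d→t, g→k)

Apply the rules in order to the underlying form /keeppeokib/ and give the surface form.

keebeogip

Rule 1 (degemination): /pp/ is a geminate; the first /p/ deletes. /keeppeokib/ → keepeokib.
Rule 2 (stop-cluster e-epenthesis): no segment meets the environment; /keepeokib/ is unchanged.
Rule 3 (intervocalic voicing): /p/ is a voiceless stop between vowels /e/ and /e/, so it voices to [b]. /k/ is a voiceless stop between vowels /o/ and /i/, so it voices to [g]. /keepeokib/ → keebeogib.
Rule 4 (final devoicing): /b/ is a voiced stop in word-final position, so it devoices to [p]. /keebeogib/ → keebeogip.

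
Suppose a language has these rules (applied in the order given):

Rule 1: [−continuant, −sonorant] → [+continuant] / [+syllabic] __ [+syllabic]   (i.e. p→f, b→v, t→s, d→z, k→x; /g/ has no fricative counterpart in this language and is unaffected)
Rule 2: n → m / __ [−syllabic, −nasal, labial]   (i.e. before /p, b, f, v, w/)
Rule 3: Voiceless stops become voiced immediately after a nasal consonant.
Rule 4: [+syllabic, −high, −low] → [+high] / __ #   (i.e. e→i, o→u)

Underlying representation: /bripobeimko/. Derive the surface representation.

Rule 1 (intervocalic spirantization): /p/ is a stop between vowels /i/ and /o/, so it spirantizes to the fricative [f]. /b/ is a stop between vowels /o/ and /e/, so it spirantizes to the fricative [v]. /bripobeimko/ → brifoveimko.
Rule 2 (nasal place assimilation): no segment meets the environment; /brifoveimko/ is unchanged.
Rule 3 (post-nasal voicing): /k/ is a voiceless stop immediately after the nasal /m/, so it voices to [g]. /brifoveimko/ → brifoveimgo.
Rule 4 (final vowel raising): /o/ is a mid vowel in word-final position, so it raises to [u]. /brifoveimgo/ → brifoveimgu.

brifoveimgu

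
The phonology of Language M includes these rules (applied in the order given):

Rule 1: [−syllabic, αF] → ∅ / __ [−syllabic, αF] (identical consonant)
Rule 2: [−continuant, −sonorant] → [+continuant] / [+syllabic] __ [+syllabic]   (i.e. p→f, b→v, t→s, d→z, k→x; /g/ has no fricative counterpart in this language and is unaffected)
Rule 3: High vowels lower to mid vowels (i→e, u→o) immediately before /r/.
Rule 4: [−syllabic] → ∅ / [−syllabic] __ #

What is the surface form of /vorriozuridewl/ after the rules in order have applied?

Rule 1 (degemination): /rr/ is a geminate; the first /r/ deletes. /vorriozuridewl/ → voriozuridewl.
Rule 2 (intervocalic spirantization): /d/ is a stop between vowels /i/ and /e/, so it spirantizes to the fricative [z]. /voriozuridewl/ → voriozurizewl.
Rule 3 (pre-rhotic lowering): /u/ is a high vowel immediately before /r/, so it lowers to [o]. /voriozurizewl/ → voriozorizewl.
Rule 4 (final cluster simplification): /l/ is the second consonant of a word-final cluster /wl/, so it deletes. /voriozorizewl/ → voriozorizew.

voriozorizew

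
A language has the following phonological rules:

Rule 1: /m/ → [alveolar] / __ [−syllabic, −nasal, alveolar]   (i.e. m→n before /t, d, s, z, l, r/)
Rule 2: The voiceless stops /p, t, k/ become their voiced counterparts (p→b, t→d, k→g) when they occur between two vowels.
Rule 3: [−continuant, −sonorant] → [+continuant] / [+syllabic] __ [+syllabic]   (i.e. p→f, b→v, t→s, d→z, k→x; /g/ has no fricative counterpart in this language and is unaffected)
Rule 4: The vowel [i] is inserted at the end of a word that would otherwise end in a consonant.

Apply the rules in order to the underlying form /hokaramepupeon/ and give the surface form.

Rule 1 (nasal place assimilation): no segment meets the environment; /hokaramepupeon/ is unchanged.
Rule 2 (intervocalic voicing): /k/ is a voiceless stop between vowels /o/ and /a/, so it voices to [g]. /p/ is a voiceless stop between vowels /e/ and /u/, so it voices to [b]. /p/ is a voiceless stop between vowels /u/ and /e/, so it voices to [b]. /hokaramepupeon/ → hogaramebubeon.
Rule 3 (intervocalic spirantization): /b/ is a stop between vowels /e/ and /u/, so it spirantizes to the fricative [v]. /b/ is a stop between vowels /u/ and /e/, so it spirantizes to the fricative [v]. /hogaramebubeon/ → hogaramevuveon.
Rule 4 (final i-epenthesis): the form ends in the consonant /n/, so [i] is inserted word-finally. /hogaramevuveon/ → hogaramevuveoni.

hogaramevuveoni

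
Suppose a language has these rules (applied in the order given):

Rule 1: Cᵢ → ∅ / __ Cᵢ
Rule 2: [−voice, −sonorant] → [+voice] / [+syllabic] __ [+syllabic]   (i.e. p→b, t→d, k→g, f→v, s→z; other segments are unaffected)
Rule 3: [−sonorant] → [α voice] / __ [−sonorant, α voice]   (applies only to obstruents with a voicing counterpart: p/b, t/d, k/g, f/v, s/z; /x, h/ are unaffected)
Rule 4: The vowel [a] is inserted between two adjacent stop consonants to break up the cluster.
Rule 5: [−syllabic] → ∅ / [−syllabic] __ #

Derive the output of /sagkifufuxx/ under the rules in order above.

sakakivuvux

Rule 1 (degemination): /xx/ is a geminate; the first /x/ deletes. /sagkifufuxx/ → sagkifufux.
Rule 2 (intervocalic voicing): /f/ is a voiceless obstruent between vowels /i/ and /u/, so it voices to [v]. /f/ is a voiceless obstruent between vowels /u/ and /u/, so it voices to [v]. /sagkifufux/ → sagkivuvux.
Rule 3 (regressive voicing assimilation): /g/ precedes the voiceless obstruent /k/, so it devoices to [k] by assimilation. /sagkivuvux/ → sakkivuvux.
Rule 4 (stop-cluster a-epenthesis): /k/ and /k/ form a stop–stop cluster, so [a] is inserted between them. /sakkivuvux/ → sakakivuvux.
Rule 5 (final cluster simplification): no segment meets the environment; /sakakivuvux/ is unchanged.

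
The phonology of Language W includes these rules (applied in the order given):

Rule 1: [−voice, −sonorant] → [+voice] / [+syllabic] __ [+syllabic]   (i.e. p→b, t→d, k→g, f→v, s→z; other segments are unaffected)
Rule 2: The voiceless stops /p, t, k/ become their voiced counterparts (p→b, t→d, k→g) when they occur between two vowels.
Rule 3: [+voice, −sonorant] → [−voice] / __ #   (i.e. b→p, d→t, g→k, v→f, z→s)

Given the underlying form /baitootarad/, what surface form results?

baidoodarat

Rule 1 (intervocalic voicing): /t/ is a voiceless obstruent between vowels /i/ and /o/, so it voices to [d]. /t/ is a voiceless obstruent between vowels /o/ and /a/, so it voices to [d]. /baitootarad/ → baidoodarad.
Rule 2 (intervocalic voicing): no segment meets the environment; /baidoodarad/ is unchanged.
Rule 3 (final devoicing): /d/ is a voiced obstruent in word-final position, so it devoices to [t]. /baidoodarad/ → baidoodarat.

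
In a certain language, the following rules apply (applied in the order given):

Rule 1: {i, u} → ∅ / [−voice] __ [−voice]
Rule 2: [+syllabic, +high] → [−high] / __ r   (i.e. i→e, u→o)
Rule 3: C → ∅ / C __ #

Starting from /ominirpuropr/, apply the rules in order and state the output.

ominerporop

Rule 1 (high vowel syncope): no segment meets the environment; /ominirpuropr/ is unchanged.
Rule 2 (pre-rhotic lowering): /i/ is a high vowel immediately before /r/, so it lowers to [e]. /u/ is a high vowel immediately before /r/, so it lowers to [o]. /ominirpuropr/ → ominerporopr.
Rule 3 (final cluster simplification): /r/ is the second consonant of a word-final cluster /pr/, so it deletes. /ominerporopr/ → ominerporop.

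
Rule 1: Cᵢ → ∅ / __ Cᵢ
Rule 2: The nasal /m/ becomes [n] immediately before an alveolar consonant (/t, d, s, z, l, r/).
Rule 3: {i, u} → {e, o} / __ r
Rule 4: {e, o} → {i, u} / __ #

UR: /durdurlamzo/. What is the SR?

dordorlanzu

Rule 1 (degemination): no segment meets the environment; /durdurlamzo/ is unchanged.
Rule 2 (nasal place assimilation): /m/ precedes the alveolar consonant /z/, so it assimilates in place to [n]. /durdurlamzo/ → durdurlanzo.
Rule 3 (pre-rhotic lowering): /u/ is a high vowel immediately before /r/, so it lowers to [o]. /u/ is a high vowel immediately before /r/, so it lowers to [o]. /durdurlanzo/ → dordorlanzo.
Rule 4 (final vowel raising): /o/ is a mid vowel in word-final position, so it raises to [u]. /dordorlanzo/ → dordorlanzu.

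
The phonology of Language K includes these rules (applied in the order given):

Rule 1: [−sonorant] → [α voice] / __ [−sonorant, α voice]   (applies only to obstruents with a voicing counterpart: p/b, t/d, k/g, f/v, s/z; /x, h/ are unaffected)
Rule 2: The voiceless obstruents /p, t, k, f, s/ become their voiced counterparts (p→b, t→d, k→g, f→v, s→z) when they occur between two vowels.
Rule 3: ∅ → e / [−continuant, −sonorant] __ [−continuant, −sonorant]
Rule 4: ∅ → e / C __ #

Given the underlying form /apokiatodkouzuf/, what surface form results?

Rule 1 (regressive voicing assimilation): /d/ precedes the voiceless obstruent /k/, so it devoices to [t] by assimilation. /apokiatodkouzuf/ → apokiatotkouzuf.
Rule 2 (intervocalic voicing): /p/ is a voiceless obstruent between vowels /a/ and /o/, so it voices to [b]. /k/ is a voiceless obstruent between vowels /o/ and /i/, so it voices to [g]. /t/ is a voiceless obstruent between vowels /a/ and /o/, so it voices to [d]. /apokiatotkouzuf/ → abogiadotkouzuf.
Rule 3 (stop-cluster e-epenthesis): /t/ and /k/ form a stop–stop cluster, so [e] is inserted between them. /abogiadotkouzuf/ → abogiadotekouzuf.
Rule 4 (final e-epenthesis): the form ends in the consonant /f/, so [e] is inserted word-finally. /abogiadotekouzuf/ → abogiadotekouzufe.

abogiadotekouzufe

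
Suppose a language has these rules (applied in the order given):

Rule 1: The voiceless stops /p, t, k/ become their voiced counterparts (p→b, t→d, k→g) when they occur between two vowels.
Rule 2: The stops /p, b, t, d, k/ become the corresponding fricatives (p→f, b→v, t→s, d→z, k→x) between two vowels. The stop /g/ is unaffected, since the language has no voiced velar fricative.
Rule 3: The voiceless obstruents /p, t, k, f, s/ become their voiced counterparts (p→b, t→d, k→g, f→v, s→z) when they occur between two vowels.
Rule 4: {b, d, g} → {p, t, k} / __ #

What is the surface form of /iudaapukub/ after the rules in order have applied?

Rule 1 (intervocalic voicing): /p/ is a voiceless stop between vowels /a/ and /u/, so it voices to [b]. /k/ is a voiceless stop between vowels /u/ and /u/, so it voices to [g]. /iudaapukub/ → iudaabugub.
Rule 2 (intervocalic spirantization): /d/ is a stop between vowels /u/ and /a/, so it spirantizes to the fricative [z]. /b/ is a stop between vowels /a/ and /u/, so it spirantizes to the fricative [v]. /iudaabugub/ → iuzaavugub.
Rule 3 (intervocalic voicing): no segment meets the environment; /iuzaavugub/ is unchanged.
Rule 4 (final devoicing): /b/ is a voiced stop in word-final position, so it devoices to [p]. /iuzaavugub/ → iuzaavugup.

iuzaavugup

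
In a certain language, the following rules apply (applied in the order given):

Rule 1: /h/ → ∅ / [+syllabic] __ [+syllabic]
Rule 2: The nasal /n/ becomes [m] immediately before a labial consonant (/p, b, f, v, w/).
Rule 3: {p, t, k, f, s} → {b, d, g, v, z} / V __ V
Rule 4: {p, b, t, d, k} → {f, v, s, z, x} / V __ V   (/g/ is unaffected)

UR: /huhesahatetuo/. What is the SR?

Rule 1 (intervocalic h-deletion): /h/ occurs between vowels /u/ and /e/, so it deletes. /h/ occurs between vowels /a/ and /a/, so it deletes. /huhesahatetuo/ → huesaatetuo.
Rule 2 (nasal place assimilation): no segment meets the environment; /huesaatetuo/ is unchanged.
Rule 3 (intervocalic voicing): /s/ is a voiceless obstruent between vowels /e/ and /a/, so it voices to [z]. /t/ is a voiceless obstruent between vowels /a/ and /e/, so it voices to [d]. /t/ is a voiceless obstruent between vowels /e/ and /u/, so it voices to [d]. /huesaatetuo/ → huezaadeduo.
Rule 4 (intervocalic spirantization): /d/ is a stop between vowels /a/ and /e/, so it spirantizes to the fricative [z]. /d/ is a stop between vowels /e/ and /u/, so it spirantizes to the fricative [z]. /huezaadeduo/ → huezaazezuo.

huezaazezuo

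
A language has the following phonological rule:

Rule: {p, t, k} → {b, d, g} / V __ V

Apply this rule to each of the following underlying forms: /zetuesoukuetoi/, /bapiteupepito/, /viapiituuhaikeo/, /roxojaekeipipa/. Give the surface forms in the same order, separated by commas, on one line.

/zetuesoukuetoi/: /t/ is a voiceless stop between vowels /e/ and /u/, so it voices to [d]. /k/ is a voiceless stop between vowels /u/ and /u/, so it voices to [g]. /t/ is a voiceless stop between vowels /e/ and /o/, so it voices to [d]. → [zeduesouguedoi].
/bapiteupepito/: /p/ is a voiceless stop between vowels /a/ and /i/, so it voices to [b]. /t/ is a voiceless stop between vowels /i/ and /e/, so it voices to [d]. /p/ is a voiceless stop between vowels /u/ and /e/, so it voices to [b]. /p/ is a voiceless stop between vowels /e/ and /i/, so it voices to [b]. /t/ is a voiceless stop between vowels /i/ and /o/, so it voices to [d]. → [babideubebido].
/viapiituuhaikeo/: /p/ is a voiceless stop between vowels /a/ and /i/, so it voices to [b]. /t/ is a voiceless stop between vowels /i/ and /u/, so it voices to [d]. /k/ is a voiceless stop between vowels /i/ and /e/, so it voices to [g]. → [viabiiduuhaigeo].
/roxojaekeipipa/: /k/ is a voiceless stop between vowels /e/ and /e/, so it voices to [g]. /p/ is a voiceless stop between vowels /i/ and /i/, so it voices to [b]. /p/ is a voiceless stop between vowels /i/ and /a/, so it voices to [b]. → [roxojaegeibiba].

zeduesouguedoi, babideubebido, viabiiduuhaigeo, roxojaegeibiba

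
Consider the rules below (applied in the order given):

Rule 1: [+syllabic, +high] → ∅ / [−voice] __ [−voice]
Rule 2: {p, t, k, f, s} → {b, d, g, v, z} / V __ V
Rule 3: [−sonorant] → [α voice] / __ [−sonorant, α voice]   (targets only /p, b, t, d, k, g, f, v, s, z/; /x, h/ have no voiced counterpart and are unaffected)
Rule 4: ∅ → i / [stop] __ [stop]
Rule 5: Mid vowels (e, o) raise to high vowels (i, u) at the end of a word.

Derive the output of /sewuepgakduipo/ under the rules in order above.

sewuebigagiduibu

Rule 1 (high vowel syncope): no segment meets the environment; /sewuepgakduipo/ is unchanged.
Rule 2 (intervocalic voicing): /p/ is a voiceless obstruent between vowels /i/ and /o/, so it voices to [b]. /sewuepgakduipo/ → sewuepgakduibo.
Rule 3 (regressive voicing assimilation): /p/ precedes the voiced obstruent /g/, so it voices to [b] by assimilation. /k/ precedes the voiced obstruent /d/, so it voices to [g] by assimilation. /sewuepgakduibo/ → sewuebgagduibo.
Rule 4 (stop-cluster i-epenthesis): /b/ and /g/ form a stop–stop cluster, so [i] is inserted between them. /g/ and /d/ form a stop–stop cluster, so [i] is inserted between them. /sewuebgagduibo/ → sewuebigagiduibo.
Rule 5 (final vowel raising): /o/ is a mid vowel in word-final position, so it raises to [u]. /sewuebigagiduibo/ → sewuebigagiduibu.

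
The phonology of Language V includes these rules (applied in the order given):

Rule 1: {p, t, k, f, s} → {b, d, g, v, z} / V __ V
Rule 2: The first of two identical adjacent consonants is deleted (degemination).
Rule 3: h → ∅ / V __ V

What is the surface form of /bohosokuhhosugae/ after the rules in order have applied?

boozoguozugae

Rule 1 (intervocalic voicing): /s/ is a voiceless obstruent between vowels /o/ and /o/, so it voices to [z]. /k/ is a voiceless obstruent between vowels /o/ and /u/, so it voices to [g]. /s/ is a voiceless obstruent between vowels /o/ and /u/, so it voices to [z]. /bohosokuhhosugae/ → bohozoguhhozugae.
Rule 2 (degemination): /hh/ is a geminate; the first /h/ deletes. /bohozoguhhozugae/ → bohozoguhozugae.
Rule 3 (intervocalic h-deletion): /h/ occurs between vowels /o/ and /o/, so it deletes. /h/ occurs between vowels /u/ and /o/, so it deletes. /bohozoguhozugae/ → boozoguozugae.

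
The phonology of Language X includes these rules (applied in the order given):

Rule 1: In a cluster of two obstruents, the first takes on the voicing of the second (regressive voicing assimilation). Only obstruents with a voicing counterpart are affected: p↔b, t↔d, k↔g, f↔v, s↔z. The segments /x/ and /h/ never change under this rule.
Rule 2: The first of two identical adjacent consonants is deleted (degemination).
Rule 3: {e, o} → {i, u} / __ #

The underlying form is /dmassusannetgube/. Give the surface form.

dmasusanedgubi

Rule 1 (regressive voicing assimilation): /t/ precedes the voiced obstruent /g/, so it voices to [d] by assimilation. /dmassusannetgube/ → dmassusannedgube.
Rule 2 (degemination): /ss/ is a geminate; the first /s/ deletes. /nn/ is a geminate; the first /n/ deletes. /dmassusannedgube/ → dmasusanedgube.
Rule 3 (final vowel raising): /e/ is a mid vowel in word-final position, so it raises to [i]. /dmasusanedgube/ → dmasusanedgubi.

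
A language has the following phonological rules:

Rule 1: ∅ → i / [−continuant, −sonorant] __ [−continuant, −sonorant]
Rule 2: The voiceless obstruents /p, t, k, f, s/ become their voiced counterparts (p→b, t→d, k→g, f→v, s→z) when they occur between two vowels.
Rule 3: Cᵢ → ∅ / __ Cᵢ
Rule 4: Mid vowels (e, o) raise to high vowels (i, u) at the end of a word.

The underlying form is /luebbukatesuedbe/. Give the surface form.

luebibugadezuedibi

Rule 1 (stop-cluster i-epenthesis): /b/ and /b/ form a stop–stop cluster, so [i] is inserted between them. /d/ and /b/ form a stop–stop cluster, so [i] is inserted between them. /luebbukatesuedbe/ → luebibukatesuedibe.
Rule 2 (intervocalic voicing): /k/ is a voiceless obstruent between vowels /u/ and /a/, so it voices to [g]. /t/ is a voiceless obstruent between vowels /a/ and /e/, so it voices to [d]. /s/ is a voiceless obstruent between vowels /e/ and /u/, so it voices to [z]. /luebibukatesuedibe/ → luebibugadezuedibe.
Rule 3 (degemination): no segment meets the environment; /luebibugadezuedibe/ is unchanged.
Rule 4 (final vowel raising): /e/ is a mid vowel in word-final position, so it raises to [i]. /luebibugadezuedibe/ → luebibugadezuedibi.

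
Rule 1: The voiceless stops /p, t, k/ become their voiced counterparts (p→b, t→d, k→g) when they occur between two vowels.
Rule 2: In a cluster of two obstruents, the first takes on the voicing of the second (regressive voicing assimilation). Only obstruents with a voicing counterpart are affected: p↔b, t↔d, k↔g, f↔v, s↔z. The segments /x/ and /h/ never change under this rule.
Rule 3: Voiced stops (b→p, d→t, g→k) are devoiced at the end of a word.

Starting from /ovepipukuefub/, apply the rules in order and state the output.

Rule 1 (intervocalic voicing): /p/ is a voiceless stop between vowels /e/ and /i/, so it voices to [b]. /p/ is a voiceless stop between vowels /i/ and /u/, so it voices to [b]. /k/ is a voiceless stop between vowels /u/ and /u/, so it voices to [g]. /ovepipukuefub/ → ovebibuguefub.
Rule 2 (regressive voicing assimilation): no segment meets the environment; /ovebibuguefub/ is unchanged.
Rule 3 (final devoicing): /b/ is a voiced stop in word-final position, so it devoices to [p]. /ovebibuguefub/ → ovebibuguefup.

ovebibuguefup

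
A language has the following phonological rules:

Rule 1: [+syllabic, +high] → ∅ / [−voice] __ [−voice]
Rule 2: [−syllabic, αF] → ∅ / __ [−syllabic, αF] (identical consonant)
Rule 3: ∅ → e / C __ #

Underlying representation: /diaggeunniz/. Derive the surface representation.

diageunize

Rule 1 (high vowel syncope): no segment meets the environment; /diaggeunniz/ is unchanged.
Rule 2 (degemination): /gg/ is a geminate; the first /g/ deletes. /nn/ is a geminate; the first /n/ deletes. /diaggeunniz/ → diageuniz.
Rule 3 (final e-epenthesis): the form ends in the consonant /z/, so [e] is inserted word-finally. /diageuniz/ → diageunize.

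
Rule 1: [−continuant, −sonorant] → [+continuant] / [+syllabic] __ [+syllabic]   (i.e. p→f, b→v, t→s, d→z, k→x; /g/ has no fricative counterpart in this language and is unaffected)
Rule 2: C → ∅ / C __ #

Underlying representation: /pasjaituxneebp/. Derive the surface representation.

Rule 1 (intervocalic spirantization): /t/ is a stop between vowels /i/ and /u/, so it spirantizes to the fricative [s]. /pasjaituxneebp/ → pasjaisuxneebp.
Rule 2 (final cluster simplification): /p/ is the second consonant of a word-final cluster /bp/, so it deletes. /pasjaisuxneebp/ → pasjaisuxneeb.

pasjaisuxneeb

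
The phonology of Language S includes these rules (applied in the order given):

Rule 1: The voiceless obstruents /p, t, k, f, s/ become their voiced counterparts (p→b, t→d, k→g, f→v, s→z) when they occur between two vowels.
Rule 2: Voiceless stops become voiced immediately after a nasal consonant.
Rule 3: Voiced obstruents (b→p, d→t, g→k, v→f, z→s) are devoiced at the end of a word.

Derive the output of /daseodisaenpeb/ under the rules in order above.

Rule 1 (intervocalic voicing): /s/ is a voiceless obstruent between vowels /a/ and /e/, so it voices to [z]. /s/ is a voiceless obstruent between vowels /i/ and /a/, so it voices to [z]. /daseodisaenpeb/ → dazeodizaenpeb.
Rule 2 (post-nasal voicing): /p/ is a voiceless stop immediately after the nasal /n/, so it voices to [b]. /dazeodizaenpeb/ → dazeodizaenbeb.
Rule 3 (final devoicing): /b/ is a voiced obstruent in word-final position, so it devoices to [p]. /dazeodizaenbeb/ → dazeodizaenbep.

dazeodizaenbep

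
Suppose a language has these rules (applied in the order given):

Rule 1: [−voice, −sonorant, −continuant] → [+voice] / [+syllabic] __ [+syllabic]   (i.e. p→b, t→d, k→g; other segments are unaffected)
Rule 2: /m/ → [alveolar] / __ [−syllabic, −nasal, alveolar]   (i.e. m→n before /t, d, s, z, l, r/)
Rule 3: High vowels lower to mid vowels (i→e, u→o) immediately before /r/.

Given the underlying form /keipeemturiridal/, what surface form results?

keibeentoreridal

Rule 1 (intervocalic voicing): /p/ is a voiceless stop between vowels /i/ and /e/, so it voices to [b]. /keipeemturiridal/ → keibeemturiridal.
Rule 2 (nasal place assimilation): /m/ precedes the alveolar consonant /t/, so it assimilates in place to [n]. /keibeemturiridal/ → keibeenturiridal.
Rule 3 (pre-rhotic lowering): /u/ is a high vowel immediately before /r/, so it lowers to [o]. /i/ is a high vowel immediately before /r/, so it lowers to [e]. /keibeenturiridal/ → keibeentoreridal.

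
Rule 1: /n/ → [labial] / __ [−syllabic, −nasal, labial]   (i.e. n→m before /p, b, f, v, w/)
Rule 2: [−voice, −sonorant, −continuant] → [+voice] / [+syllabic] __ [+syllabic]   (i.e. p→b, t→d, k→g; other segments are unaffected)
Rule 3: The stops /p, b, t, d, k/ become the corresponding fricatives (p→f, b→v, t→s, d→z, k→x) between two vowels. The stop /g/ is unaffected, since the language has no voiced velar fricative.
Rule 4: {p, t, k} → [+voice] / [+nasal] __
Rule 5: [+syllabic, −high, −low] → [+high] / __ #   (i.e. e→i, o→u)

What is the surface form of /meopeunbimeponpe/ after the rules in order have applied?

meoveumbimevombi

Rule 1 (nasal place assimilation): /n/ precedes the labial consonant /b/, so it assimilates in place to [m]. /n/ precedes the labial consonant /p/, so it assimilates in place to [m]. /meopeunbimeponpe/ → meopeumbimepompe.
Rule 2 (intervocalic voicing): /p/ is a voiceless stop between vowels /o/ and /e/, so it voices to [b]. /p/ is a voiceless stop between vowels /e/ and /o/, so it voices to [b]. /meopeumbimepompe/ → meobeumbimebompe.
Rule 3 (intervocalic spirantization): /b/ is a stop between vowels /o/ and /e/, so it spirantizes to the fricative [v]. /b/ is a stop between vowels /e/ and /o/, so it spirantizes to the fricative [v]. /meobeumbimebompe/ → meoveumbimevompe.
Rule 4 (post-nasal voicing): /p/ is a voiceless stop immediately after the nasal /m/, so it voices to [b]. /meoveumbimevompe/ → meoveumbimevombe.
Rule 5 (final vowel raising): /e/ is a mid vowel in word-final position, so it raises to [i]. /meoveumbimevombe/ → meoveumbimevombi.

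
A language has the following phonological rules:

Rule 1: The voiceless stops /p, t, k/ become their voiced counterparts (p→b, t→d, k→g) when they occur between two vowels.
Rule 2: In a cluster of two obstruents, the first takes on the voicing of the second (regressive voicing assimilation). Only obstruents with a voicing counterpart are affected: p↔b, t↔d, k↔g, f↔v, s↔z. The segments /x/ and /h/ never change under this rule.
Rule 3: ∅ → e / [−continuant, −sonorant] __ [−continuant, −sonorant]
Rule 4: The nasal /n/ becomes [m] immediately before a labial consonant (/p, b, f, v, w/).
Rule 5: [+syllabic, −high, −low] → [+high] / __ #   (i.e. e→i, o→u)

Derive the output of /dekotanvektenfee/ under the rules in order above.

Rule 1 (intervocalic voicing): /k/ is a voiceless stop between vowels /e/ and /o/, so it voices to [g]. /t/ is a voiceless stop between vowels /o/ and /a/, so it voices to [d]. /dekotanvektenfee/ → degodanvektenfee.
Rule 2 (regressive voicing assimilation): no segment meets the environment; /degodanvektenfee/ is unchanged.
Rule 3 (stop-cluster e-epenthesis): /k/ and /t/ form a stop–stop cluster, so [e] is inserted between them. /degodanvektenfee/ → degodanveketenfee.
Rule 4 (nasal place assimilation): /n/ precedes the labial consonant /v/, so it assimilates in place to [m]. /n/ precedes the labial consonant /f/, so it assimilates in place to [m]. /degodanveketenfee/ → degodamveketemfee.
Rule 5 (final vowel raising): /e/ is a mid vowel in word-final position, so it raises to [i]. /degodamveketemfee/ → degodamveketemfei.

degodamveketemfei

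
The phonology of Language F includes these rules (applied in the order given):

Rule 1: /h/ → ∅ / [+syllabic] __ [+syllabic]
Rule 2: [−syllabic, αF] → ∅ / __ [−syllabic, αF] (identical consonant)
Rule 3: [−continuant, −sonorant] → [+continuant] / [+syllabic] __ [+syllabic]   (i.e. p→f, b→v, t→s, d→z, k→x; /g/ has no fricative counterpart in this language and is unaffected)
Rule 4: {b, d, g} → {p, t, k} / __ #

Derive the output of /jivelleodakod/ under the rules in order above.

Rule 1 (intervocalic h-deletion): no segment meets the environment; /jivelleodakod/ is unchanged.
Rule 2 (degemination): /ll/ is a geminate; the first /l/ deletes. /jivelleodakod/ → jiveleodakod.
Rule 3 (intervocalic spirantization): /d/ is a stop between vowels /o/ and /a/, so it spirantizes to the fricative [z]. /k/ is a stop between vowels /a/ and /o/, so it spirantizes to the fricative [x]. /jiveleodakod/ → jiveleozaxod.
Rule 4 (final devoicing): /d/ is a voiced stop in word-final position, so it devoices to [t]. /jiveleozaxod/ → jiveleozaxot.

jiveleozaxot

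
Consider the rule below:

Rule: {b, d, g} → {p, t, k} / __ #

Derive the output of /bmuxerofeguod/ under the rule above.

bmuxerofeguot

Scanning /bmuxerofeguod/: /b/ at position 1 is not in the conditioning environment; /g/ at position 10 is not in the conditioning environment; /d/ is a voiced stop in word-final position, so it devoices to [t].
Result: [bmuxerofeguot].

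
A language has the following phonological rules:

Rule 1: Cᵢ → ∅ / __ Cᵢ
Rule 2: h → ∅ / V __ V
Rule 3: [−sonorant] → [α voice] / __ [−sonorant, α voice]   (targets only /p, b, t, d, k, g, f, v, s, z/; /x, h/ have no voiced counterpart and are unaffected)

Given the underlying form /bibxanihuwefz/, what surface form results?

Rule 1 (degemination): no segment meets the environment; /bibxanihuwefz/ is unchanged.
Rule 2 (intervocalic h-deletion): /h/ occurs between vowels /i/ and /u/, so it deletes. /bibxanihuwefz/ → bibxaniuwefz.
Rule 3 (regressive voicing assimilation): /b/ precedes the voiceless obstruent /x/, so it devoices to [p] by assimilation. /f/ precedes the voiced obstruent /z/, so it voices to [v] by assimilation. /bibxaniuwefz/ → bipxaniuwevz.

bipxaniuwevz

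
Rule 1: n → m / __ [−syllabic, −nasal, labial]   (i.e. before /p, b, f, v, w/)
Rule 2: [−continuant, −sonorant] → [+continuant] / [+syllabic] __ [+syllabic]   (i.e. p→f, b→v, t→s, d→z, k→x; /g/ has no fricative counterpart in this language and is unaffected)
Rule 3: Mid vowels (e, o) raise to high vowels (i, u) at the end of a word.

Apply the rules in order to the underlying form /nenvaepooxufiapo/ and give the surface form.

nemvaefooxufiafu

Rule 1 (nasal place assimilation): /n/ precedes the labial consonant /v/, so it assimilates in place to [m]. /nenvaepooxufiapo/ → nemvaepooxufiapo.
Rule 2 (intervocalic spirantization): /p/ is a stop between vowels /e/ and /o/, so it spirantizes to the fricative [f]. /p/ is a stop between vowels /a/ and /o/, so it spirantizes to the fricative [f]. /nemvaepooxufiapo/ → nemvaefooxufiafo.
Rule 3 (final vowel raising): /o/ is a mid vowel in word-final position, so it raises to [u]. /nemvaefooxufiafo/ → nemvaefooxufiafu.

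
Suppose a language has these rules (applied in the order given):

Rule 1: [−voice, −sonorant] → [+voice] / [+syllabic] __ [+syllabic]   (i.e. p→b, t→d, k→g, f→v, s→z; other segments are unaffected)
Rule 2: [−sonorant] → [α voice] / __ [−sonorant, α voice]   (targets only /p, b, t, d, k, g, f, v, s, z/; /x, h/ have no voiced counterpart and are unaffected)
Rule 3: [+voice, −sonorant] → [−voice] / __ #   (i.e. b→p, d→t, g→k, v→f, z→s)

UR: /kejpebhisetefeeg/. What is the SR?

Rule 1 (intervocalic voicing): /s/ is a voiceless obstruent between vowels /i/ and /e/, so it voices to [z]. /t/ is a voiceless obstruent between vowels /e/ and /e/, so it voices to [d]. /f/ is a voiceless obstruent between vowels /e/ and /e/, so it voices to [v]. /kejpebhisetefeeg/ → kejpebhizedeveeg.
Rule 2 (regressive voicing assimilation): /b/ precedes the voiceless obstruent /h/, so it devoices to [p] by assimilation. /kejpebhizedeveeg/ → kejpephizedeveeg.
Rule 3 (final devoicing): /g/ is a voiced obstruent in word-final position, so it devoices to [k]. /kejpephizedeveeg/ → kejpephizedeveek.

kejpephizedeveek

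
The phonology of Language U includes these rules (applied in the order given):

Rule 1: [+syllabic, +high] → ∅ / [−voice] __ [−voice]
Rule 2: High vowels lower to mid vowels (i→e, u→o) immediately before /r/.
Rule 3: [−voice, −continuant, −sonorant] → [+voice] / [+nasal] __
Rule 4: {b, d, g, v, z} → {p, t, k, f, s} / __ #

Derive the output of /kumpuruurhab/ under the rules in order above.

Rule 1 (high vowel syncope): no segment meets the environment; /kumpuruurhab/ is unchanged.
Rule 2 (pre-rhotic lowering): /u/ is a high vowel immediately before /r/, so it lowers to [o]. /u/ is a high vowel immediately before /r/, so it lowers to [o]. /kumpuruurhab/ → kumporuorhab.
Rule 3 (post-nasal voicing): /p/ is a voiceless stop immediately after the nasal /m/, so it voices to [b]. /kumporuorhab/ → kumboruorhab.
Rule 4 (final devoicing): /b/ is a voiced obstruent in word-final position, so it devoices to [p]. /kumboruorhab/ → kumboruorhap.

kumboruorhap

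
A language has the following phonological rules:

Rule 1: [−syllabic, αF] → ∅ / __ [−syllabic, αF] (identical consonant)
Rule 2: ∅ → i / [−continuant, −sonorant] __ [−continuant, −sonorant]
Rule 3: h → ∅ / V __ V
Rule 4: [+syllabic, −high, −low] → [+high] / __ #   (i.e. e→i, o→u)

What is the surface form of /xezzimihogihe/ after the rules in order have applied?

xezimiogii

Rule 1 (degemination): /zz/ is a geminate; the first /z/ deletes. /xezzimihogihe/ → xezimihogihe.
Rule 2 (stop-cluster i-epenthesis): no segment meets the environment; /xezimihogihe/ is unchanged.
Rule 3 (intervocalic h-deletion): /h/ occurs between vowels /i/ and /o/, so it deletes. /h/ occurs between vowels /i/ and /e/, so it deletes. /xezimihogihe/ → xezimiogie.
Rule 4 (final vowel raising): /e/ is a mid vowel in word-final position, so it raises to [i]. /xezimiogie/ → xezimiogii.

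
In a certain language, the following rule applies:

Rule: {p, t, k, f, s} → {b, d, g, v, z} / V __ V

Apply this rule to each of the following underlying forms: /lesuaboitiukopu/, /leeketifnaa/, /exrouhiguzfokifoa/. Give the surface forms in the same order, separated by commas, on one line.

/lesuaboitiukopu/: /s/ is a voiceless obstruent between vowels /e/ and /u/, so it voices to [z]. /t/ is a voiceless obstruent between vowels /i/ and /i/, so it voices to [d]. /k/ is a voiceless obstruent between vowels /u/ and /o/, so it voices to [g]. /p/ is a voiceless obstruent between vowels /o/ and /u/, so it voices to [b]. → [lezuaboidiugobu].
/leeketifnaa/: /k/ is a voiceless obstruent between vowels /e/ and /e/, so it voices to [g]. /t/ is a voiceless obstruent between vowels /e/ and /i/, so it voices to [d]. → [leegedifnaa].
/exrouhiguzfokifoa/: /k/ is a voiceless obstruent between vowels /o/ and /i/, so it voices to [g]. /f/ is a voiceless obstruent between vowels /i/ and /o/, so it voices to [v]. → [exrouhiguzfogivoa].

lezuaboidiugobu, leegedifnaa, exrouhiguzfogivoa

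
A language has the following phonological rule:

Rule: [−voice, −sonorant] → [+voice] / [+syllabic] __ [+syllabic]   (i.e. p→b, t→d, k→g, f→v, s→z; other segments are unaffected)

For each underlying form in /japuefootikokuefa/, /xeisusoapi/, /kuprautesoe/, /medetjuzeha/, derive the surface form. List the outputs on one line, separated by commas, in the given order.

jabuevoodigogueva, xeizuzoabi, kupraudezoe, medetjuzeha

/japuefootikokuefa/: /p/ is a voiceless obstruent between vowels /a/ and /u/, so it voices to [b]. /f/ is a voiceless obstruent between vowels /e/ and /o/, so it voices to [v]. /t/ is a voiceless obstruent between vowels /o/ and /i/, so it voices to [d]. /k/ is a voiceless obstruent between vowels /i/ and /o/, so it voices to [g]. /k/ is a voiceless obstruent between vowels /o/ and /u/, so it voices to [g]. /f/ is a voiceless obstruent between vowels /e/ and /a/, so it voices to [v]. → [jabuevoodigogueva].
/xeisusoapi/: /s/ is a voiceless obstruent between vowels /i/ and /u/, so it voices to [z]. /s/ is a voiceless obstruent between vowels /u/ and /o/, so it voices to [z]. /p/ is a voiceless obstruent between vowels /a/ and /i/, so it voices to [b]. → [xeizuzoabi].
/kuprautesoe/: /t/ is a voiceless obstruent between vowels /u/ and /e/, so it voices to [d]. /s/ is a voiceless obstruent between vowels /e/ and /o/, so it voices to [z]. → [kupraudezoe].
/medetjuzeha/: the rule's environment is not met; surfaces unchanged as [medetjuzeha].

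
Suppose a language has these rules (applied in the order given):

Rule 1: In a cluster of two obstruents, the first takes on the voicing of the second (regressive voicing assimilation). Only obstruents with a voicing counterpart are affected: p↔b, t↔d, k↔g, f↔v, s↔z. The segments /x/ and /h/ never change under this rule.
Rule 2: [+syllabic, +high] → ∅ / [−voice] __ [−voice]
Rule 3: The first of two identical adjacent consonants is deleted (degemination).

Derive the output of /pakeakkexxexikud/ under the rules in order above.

pakeakexexkud

Rule 1 (regressive voicing assimilation): no segment meets the environment; /pakeakkexxexikud/ is unchanged.
Rule 2 (high vowel syncope): /i/ is a high vowel flanked by voiceless consonants /x/ and /k/, so it deletes. /pakeakkexxexikud/ → pakeakkexxexkud.
Rule 3 (degemination): /kk/ is a geminate; the first /k/ deletes. /xx/ is a geminate; the first /x/ deletes. /pakeakkexxexkud/ → pakeakexexkud.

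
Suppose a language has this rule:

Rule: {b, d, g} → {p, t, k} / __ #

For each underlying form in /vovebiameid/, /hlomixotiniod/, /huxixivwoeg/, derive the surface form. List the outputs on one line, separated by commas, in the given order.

vovebiameit, hlomixotiniot, huxixivwoek

/vovebiameid/: /d/ is a voiced stop in word-final position, so it devoices to [t]. → [vovebiameit].
/hlomixotiniod/: /d/ is a voiced stop in word-final position, so it devoices to [t]. → [hlomixotiniot].
/huxixivwoeg/: /g/ is a voiced stop in word-final position, so it devoices to [k]. → [huxixivwoek].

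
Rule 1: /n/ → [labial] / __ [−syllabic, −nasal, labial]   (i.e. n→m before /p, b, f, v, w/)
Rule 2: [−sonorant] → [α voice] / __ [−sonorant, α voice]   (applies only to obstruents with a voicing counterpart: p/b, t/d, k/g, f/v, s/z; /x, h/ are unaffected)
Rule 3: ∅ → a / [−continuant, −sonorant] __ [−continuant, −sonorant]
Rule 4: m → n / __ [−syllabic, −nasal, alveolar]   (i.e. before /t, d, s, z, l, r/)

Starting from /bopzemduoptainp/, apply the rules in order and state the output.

bobzenduopataimp

Rule 1 (nasal place assimilation): /n/ precedes the labial consonant /p/, so it assimilates in place to [m]. /bopzemduoptainp/ → bopzemduoptaimp.
Rule 2 (regressive voicing assimilation): /p/ precedes the voiced obstruent /z/, so it voices to [b] by assimilation. /bopzemduoptaimp/ → bobzemduoptaimp.
Rule 3 (stop-cluster a-epenthesis): /p/ and /t/ form a stop–stop cluster, so [a] is inserted between them. /bobzemduoptaimp/ → bobzemduopataimp.
Rule 4 (nasal place assimilation): /m/ precedes the alveolar consonant /d/, so it assimilates in place to [n]. /bobzemduopataimp/ → bobzenduopataimp.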